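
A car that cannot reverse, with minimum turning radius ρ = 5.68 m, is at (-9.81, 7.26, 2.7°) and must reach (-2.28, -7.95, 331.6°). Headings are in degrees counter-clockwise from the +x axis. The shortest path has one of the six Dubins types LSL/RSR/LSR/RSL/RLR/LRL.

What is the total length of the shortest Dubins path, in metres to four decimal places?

45.7124 m

Let ψ = atan2(Δy, Δx) = atan2(-15.21, 7.53) = -63.6614° be the start→goal bearing.
Normalize: d = |goal − start| / ρ = 16.971889/5.68 = 2.988009, α = (θ_start − ψ) mod 360° = 66.3614° = 1.158225 rad, β = (θ_goal − ψ) mod 360° = 35.2614° = 0.615428 rad.
Common terms: sin α = 0.916093, cos α = 0.400966, sin β = 0.577308, cos β = 0.816527, cos(α−β) = 0.856267, d² = 8.928195. Work in radians in the unit-radius frame; every candidate has L = ρ·(t + p + q).
LSL: p² = 2 + d² − 2cos(α−β) + 2d(sin α − sin β) = 11.240246; p = √p² = 3.352648; φ = atan2(cos β − cos α, d + sin α − sin β) = 0.124270 rad; t = (φ − α) mod 2π = 5.249230 rad, q = (β − φ) mod 2π = 0.491158 rad → L = 5.68·(5.249230 + 3.352648 + 0.491158) = 5.68·9.093036 = 51.648442 m
RSR: p² = 2 + d² − 2cos(α−β) + 2d(sin β − sin α) = 7.191076; p = √p² = 2.681618; φ = atan2(cos α − cos β, d − sin α + sin β) = -0.155593 rad; t = (α − φ) mod 2π = 1.313819 rad, q = (φ − β) mod 2π = 5.512164 rad → L = 5.68·(1.313819 + 2.681618 + 5.512164) = 5.68·9.507601 = 54.003173 m
LSR: p² = d² − 2 + 2cos(α−β) + 2d(sin α + sin β) = 17.565318; p = √p² = 4.191100; φ = atan2(−cos α − cos β, d + sin α + sin β) − atan2(−2, p) = 0.179970 rad; t = (φ − α) mod 2π = 5.304930 rad, q = (φ − β) mod 2π = 5.847727 rad → L = 5.68·(5.304930 + 4.191100 + 5.847727) = 5.68·15.343757 = 87.152539 m
RSL: p² = d² − 2 + 2cos(α−β) − 2d(sin α + sin β) = -0.283859 < 0 → infeasible
RLR: c = (6 − d² + 2cos(α−β) + 2d(sin α − sin β))/8 = 0.101116; p = 2π − arccos c = 4.813678 rad; φ = atan2(cos α − cos β, d − sin α + sin β) = -0.155593 rad; t = (α − φ + p/2) mod 2π = 3.720657 rad, q = (α − β − t + p) mod 2π = 1.635818 rad → L = 5.68·(3.720657 + 4.813678 + 1.635818) = 5.68·10.170153 = 57.766467 m
LRL: c = (6 − d² + 2cos(α−β) − 2d(sin α − sin β))/8 = -0.405031; p = 2π − arccos c = 4.295377 rad; φ = atan2(cos β − cos α, d + sin α − sin β) = 0.124270 rad; t = (φ − α + p/2) mod 2π = 1.113733 rad, q = (β − α − t + p) mod 2π = 2.638846 rad → L = 5.68·(1.113733 + 4.295377 + 2.638846) = 5.68·8.047956 = 45.712388 m
Shortest: LRL with L = 45.712388 m ≈ 45.7124 m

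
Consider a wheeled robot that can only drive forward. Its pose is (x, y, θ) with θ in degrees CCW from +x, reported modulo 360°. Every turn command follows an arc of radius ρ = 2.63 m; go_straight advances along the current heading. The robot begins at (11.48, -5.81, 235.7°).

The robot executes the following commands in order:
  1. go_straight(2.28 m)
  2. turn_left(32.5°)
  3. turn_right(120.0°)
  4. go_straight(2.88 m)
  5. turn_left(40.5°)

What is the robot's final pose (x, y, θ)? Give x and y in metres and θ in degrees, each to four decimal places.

set_pose: (x, y, θ) = (11.4800, -5.8100, 235.7000°), ρ = 2.63
go_straight(2.28): x += 2.28·cos θ, y += 2.28·sin θ → (10.1952, -7.6935, 235.7000°)
turn_left(32.5°): centre at ρ to the left, rotate +32.5° → (9.7391, -9.0930, 268.2000°)
turn_right(120.0°): centre at ρ to the right, rotate −120.0° → (5.7245, -11.2456, 148.2000°)
go_straight(2.88): x += 2.88·cos θ, y += 2.88·sin θ → (3.2768, -9.7279, 148.2000°)
turn_left(40.5°): centre at ρ to the left, rotate +40.5° → (1.4931, -9.3634, 188.7000°)

(1.4931, -9.3634, 188.7000°)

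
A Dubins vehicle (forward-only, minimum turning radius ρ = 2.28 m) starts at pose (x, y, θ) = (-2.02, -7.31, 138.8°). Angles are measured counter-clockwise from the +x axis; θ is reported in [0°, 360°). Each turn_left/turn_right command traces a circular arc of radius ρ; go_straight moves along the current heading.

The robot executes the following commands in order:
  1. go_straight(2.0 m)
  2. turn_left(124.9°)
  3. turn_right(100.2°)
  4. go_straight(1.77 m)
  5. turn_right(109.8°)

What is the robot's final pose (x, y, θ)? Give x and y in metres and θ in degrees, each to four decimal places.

set_pose: (x, y, θ) = (-2.0200, -7.3100, 138.8000°), ρ = 2.28
go_straight(2.0): x += 2.0·cos θ, y += 2.0·sin θ → (-3.5248, -5.9926, 138.8000°)
turn_left(124.9°): centre at ρ to the left, rotate +124.9° → (-7.2929, -7.4579, 263.7000°)
turn_right(100.2°): centre at ρ to the right, rotate −100.2° → (-10.2067, -9.3938, 163.5000°)
go_straight(1.77): x += 1.77·cos θ, y += 1.77·sin θ → (-11.9038, -8.8911, 163.5000°)
turn_right(109.8°): centre at ρ to the right, rotate −109.8° → (-13.0937, -5.3552, 53.7000°)

(-13.0937, -5.3552, 53.7000°)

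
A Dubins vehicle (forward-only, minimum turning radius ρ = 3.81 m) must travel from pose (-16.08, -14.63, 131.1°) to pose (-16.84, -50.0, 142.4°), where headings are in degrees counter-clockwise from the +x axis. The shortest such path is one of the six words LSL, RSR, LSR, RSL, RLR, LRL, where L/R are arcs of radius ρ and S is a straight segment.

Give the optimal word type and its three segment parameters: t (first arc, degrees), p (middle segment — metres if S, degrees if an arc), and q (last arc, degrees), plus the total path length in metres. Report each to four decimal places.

LSR: t = 161.9805°, p = 29.1966 m, q = 150.6805°, L = 49.9876 m

Let ψ = atan2(Δy, Δx) = atan2(-35.37, -0.76) = -91.2309° be the start→goal bearing.
Normalize: d = |goal − start| / ρ = 35.378164/3.81 = 9.285607, α = (θ_start − ψ) mod 360° = 222.3309° = 3.880407 rad, β = (θ_goal − ψ) mod 360° = 233.6309° = 4.077629 rad.
Common terms: sin α = -0.673412, cos α = -0.739268, sin β = -0.805214, cos β = -0.592984, cos(α−β) = 0.980615, d² = 86.222505. Work in radians in the unit-radius frame; every candidate has L = ρ·(t + p + q).
LSL: p² = 2 + d² − 2cos(α−β) + 2d(sin α − sin β) = 88.709005; p = √p² = 9.418546; φ = atan2(cos β − cos α, d + sin α − sin β) = 0.015532 rad; t = (φ − α) mod 2π = 2.418311 rad, q = (β − φ) mod 2π = 4.062097 rad → L = 3.81·(2.418311 + 9.418546 + 4.062097) = 3.81·15.898953 = 60.575012 m
RSR: p² = 2 + d² − 2cos(α−β) + 2d(sin β − sin α) = 83.813546; p = √p² = 9.154974; φ = atan2(cos α − cos β, d − sin α + sin β) = -0.015979 rad; t = (α − φ) mod 2π = 3.896386 rad, q = (φ − β) mod 2π = 2.189577 rad → L = 3.81·(3.896386 + 9.154974 + 2.189577) = 3.81·15.240937 = 58.067970 m
LSR: p² = d² − 2 + 2cos(α−β) + 2d(sin α + sin β) = 58.723857; p = √p² = 7.663149; φ = atan2(−cos α − cos β, d + sin α + sin β) − atan2(−2, p) = 0.424315 rad; t = (φ − α) mod 2π = 2.827094 rad, q = (φ − β) mod 2π = 2.629871 rad → L = 3.81·(2.827094 + 7.663149 + 2.629871) = 3.81·13.120114 = 49.987636 m
RSL: p² = d² − 2 + 2cos(α−β) − 2d(sin α + sin β) = 113.643611; p = √p² = 10.660376; φ = atan2(cos α + cos β, d − sin α − sin β) − atan2(2, p) = -0.308595 rad; t = (α − φ) mod 2π = 4.189002 rad, q = (β − φ) mod 2π = 4.386224 rad → L = 3.81·(4.189002 + 10.660376 + 4.386224) = 3.81·19.235602 = 73.287643 m
RLR: c = (6 − d² + 2cos(α−β) + 2d(sin α − sin β))/8 = -9.476693, |c| > 1 → infeasible
LRL: c = (6 − d² + 2cos(α−β) − 2d(sin α − sin β))/8 = -10.088626, |c| > 1 → infeasible
Shortest: LSR with L = 49.987636 m ≈ 49.9876 m
Convert LSR to answer units (arcs ×180/π): t = 2.827094·180/π = 161.9805°, p = ρ·p = 3.81·7.663149 = 29.1966 m, q = 2.629871·180/π = 150.6805°, L = 49.9876 m.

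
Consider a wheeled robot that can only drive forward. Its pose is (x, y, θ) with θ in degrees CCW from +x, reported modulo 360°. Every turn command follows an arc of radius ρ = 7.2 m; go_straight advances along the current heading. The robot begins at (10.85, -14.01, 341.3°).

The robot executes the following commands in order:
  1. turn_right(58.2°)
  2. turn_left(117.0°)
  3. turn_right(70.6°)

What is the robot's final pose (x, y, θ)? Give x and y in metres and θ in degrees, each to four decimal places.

(35.4965, -22.3773, 329.5000°)

set_pose: (x, y, θ) = (10.8500, -14.0100, 341.3000°), ρ = 7.2
turn_right(58.2°): centre at ρ to the right, rotate −58.2° → (15.5542, -19.1980, 283.1000°)
turn_left(117.0°): centre at ρ to the left, rotate +117.0° → (27.2045, -23.0736, 400.1000° ≡ 40.1000°)
turn_right(70.6°): centre at ρ to the right, rotate −70.6° → (35.4965, -22.3773, -30.5000° ≡ 329.5000°)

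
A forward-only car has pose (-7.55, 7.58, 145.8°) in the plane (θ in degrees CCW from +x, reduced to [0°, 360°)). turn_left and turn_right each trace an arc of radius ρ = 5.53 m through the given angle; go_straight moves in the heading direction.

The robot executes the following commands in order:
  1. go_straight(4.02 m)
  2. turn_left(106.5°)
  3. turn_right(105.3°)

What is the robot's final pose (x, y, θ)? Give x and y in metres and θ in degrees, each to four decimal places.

(-27.5315, 3.9906, 147.0000°)

set_pose: (x, y, θ) = (-7.5500, 7.5800, 145.8000°), ρ = 5.53
go_straight(4.02): x += 4.02·cos θ, y += 4.02·sin θ → (-10.8749, 9.8396, 145.8000°)
turn_left(106.5°): centre at ρ to the left, rotate +106.5° → (-19.2514, 6.9471, 252.3000°)
turn_right(105.3°): centre at ρ to the right, rotate −105.3° → (-27.5315, 3.9906, 147.0000°)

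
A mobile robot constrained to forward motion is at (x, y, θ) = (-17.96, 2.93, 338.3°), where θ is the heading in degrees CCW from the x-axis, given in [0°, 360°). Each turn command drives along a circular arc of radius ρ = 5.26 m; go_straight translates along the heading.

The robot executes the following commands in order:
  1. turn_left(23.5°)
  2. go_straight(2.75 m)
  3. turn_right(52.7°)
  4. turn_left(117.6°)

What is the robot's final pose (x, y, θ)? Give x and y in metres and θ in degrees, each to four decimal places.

(0.0590, 1.9429, 66.7000°)

set_pose: (x, y, θ) = (-17.9600, 2.9300, 338.3000°), ρ = 5.26
turn_left(23.5°): centre at ρ to the left, rotate +23.5° → (-15.8499, 2.5598, 361.8000° ≡ 1.8000°)
go_straight(2.75): x += 2.75·cos θ, y += 2.75·sin θ → (-13.1013, 2.6462, 1.8000°)
turn_right(52.7°): centre at ρ to the right, rotate −52.7° → (-8.8540, 0.7062, -50.9000° ≡ 309.1000°)
turn_left(117.6°): centre at ρ to the left, rotate +117.6° → (0.0590, 1.9429, 426.7000° ≡ 66.7000°)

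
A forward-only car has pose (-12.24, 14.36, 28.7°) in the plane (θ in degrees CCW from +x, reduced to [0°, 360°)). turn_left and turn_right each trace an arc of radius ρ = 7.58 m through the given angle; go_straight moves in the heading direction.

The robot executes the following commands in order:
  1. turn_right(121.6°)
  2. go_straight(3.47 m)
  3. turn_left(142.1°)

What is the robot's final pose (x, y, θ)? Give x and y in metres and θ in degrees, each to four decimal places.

set_pose: (x, y, θ) = (-12.2400, 14.3600, 28.7000°), ρ = 7.58
turn_right(121.6°): centre at ρ to the right, rotate −121.6° → (-1.0296, 7.3277, -92.9000° ≡ 267.1000°)
go_straight(3.47): x += 3.47·cos θ, y += 3.47·sin θ → (-1.2052, 3.8622, 267.1000°)
turn_left(142.1°): centre at ρ to the left, rotate +142.1° → (12.1031, -1.4742, 409.2000° ≡ 49.2000°)

(12.1031, -1.4742, 49.2000°)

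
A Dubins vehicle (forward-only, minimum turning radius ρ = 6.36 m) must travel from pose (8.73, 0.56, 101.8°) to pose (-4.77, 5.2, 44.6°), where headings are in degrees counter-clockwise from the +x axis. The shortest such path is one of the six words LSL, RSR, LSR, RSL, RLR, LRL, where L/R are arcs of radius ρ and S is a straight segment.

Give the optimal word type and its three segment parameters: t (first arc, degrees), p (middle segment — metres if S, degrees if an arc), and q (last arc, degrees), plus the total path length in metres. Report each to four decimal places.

Let ψ = atan2(Δy, Δx) = atan2(4.64, -13.50) = 161.0320° be the start→goal bearing.
Normalize: d = |goal − start| / ρ = 14.275139/6.36 = 2.244519, α = (θ_start − ψ) mod 360° = 300.7680° = 5.249393 rad, β = (θ_goal − ψ) mod 360° = 243.5680° = 4.251064 rad.
Common terms: sin α = -0.859245, cos α = 0.511564, sin β = -0.895464, cos β = -0.445135, cos(α−β) = 0.541708, d² = 5.037864. Work in radians in the unit-radius frame; every candidate has L = ρ·(t + p + q).
LSL: p² = 2 + d² − 2cos(α−β) + 2d(sin α − sin β) = 6.117033; p = √p² = 2.473264; φ = atan2(cos β − cos α, d + sin α − sin β) = -0.397177 rad; t = (φ − α) mod 2π = 0.636616 rad, q = (β − φ) mod 2π = 4.648241 rad → L = 6.36·(0.636616 + 2.473264 + 4.648241) = 6.36·7.758121 = 49.341647 m
RSR: p² = 2 + d² − 2cos(α−β) + 2d(sin β − sin α) = 5.791863; p = √p² = 2.406629; φ = atan2(cos α − cos β, d − sin α + sin β) = 0.408819 rad; t = (α − φ) mod 2π = 4.840573 rad, q = (φ − β) mod 2π = 2.440941 rad → L = 6.36·(4.840573 + 2.406629 + 2.440941) = 6.36·9.688143 = 61.616588 m
LSR: p² = d² − 2 + 2cos(α−β) + 2d(sin α + sin β) = -3.755674 < 0 → infeasible
RSL: p² = d² − 2 + 2cos(α−β) − 2d(sin α + sin β) = 11.998235; p = √p² = 3.463847; φ = atan2(cos α + cos β, d − sin α − sin β) − atan2(2, p) = -0.507022 rad; t = (α − φ) mod 2π = 5.756414 rad, q = (β − φ) mod 2π = 4.758086 rad → L = 6.36·(5.756414 + 3.463847 + 4.758086) = 6.36·13.978347 = 88.902287 m
RLR: c = (6 − d² + 2cos(α−β) + 2d(sin α − sin β))/8 = 0.276017; p = 2π − arccos c = 4.992037 rad; φ = atan2(cos α − cos β, d − sin α + sin β) = 0.408819 rad; t = (α − φ + p/2) mod 2π = 1.053406 rad, q = (α − β − t + p) mod 2π = 4.936959 rad → L = 6.36·(1.053406 + 4.992037 + 4.936959) = 6.36·10.982402 = 69.848075 m
LRL: c = (6 − d² + 2cos(α−β) − 2d(sin α − sin β))/8 = 0.235371; p = 2π − arccos c = 4.949989 rad; φ = atan2(cos β − cos α, d + sin α − sin β) = -0.397177 rad; t = (φ − α + p/2) mod 2π = 3.111611 rad, q = (β − α − t + p) mod 2π = 0.840050 rad → L = 6.36·(3.111611 + 4.949989 + 0.840050) = 6.36·8.901650 = 56.614494 m
Shortest: LSL with L = 49.341647 m ≈ 49.3416 m
Convert LSL to answer units (arcs ×180/π): t = 0.636616·180/π = 36.4754°, p = ρ·p = 6.36·2.473264 = 15.7300 m, q = 4.648241·180/π = 266.3246°, L = 49.3416 m.

LSL: t = 36.4754°, p = 15.7300 m, q = 266.3246°, L = 49.3416 m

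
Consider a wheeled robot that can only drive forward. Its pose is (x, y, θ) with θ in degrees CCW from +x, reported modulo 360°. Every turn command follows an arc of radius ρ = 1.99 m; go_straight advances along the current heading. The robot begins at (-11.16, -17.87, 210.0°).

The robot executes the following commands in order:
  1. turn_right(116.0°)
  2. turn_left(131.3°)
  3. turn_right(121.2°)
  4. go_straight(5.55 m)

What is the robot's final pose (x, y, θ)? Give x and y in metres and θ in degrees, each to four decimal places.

(-22.2364, -8.7267, 104.1000°)

set_pose: (x, y, θ) = (-11.1600, -17.8700, 210.0000°), ρ = 1.99
turn_right(116.0°): centre at ρ to the right, rotate −116.0° → (-14.1402, -16.2854, 94.0000°)
turn_left(131.3°): centre at ρ to the left, rotate +131.3° → (-17.5398, -15.0245, 225.3000°)
turn_right(121.2°): centre at ρ to the right, rotate −121.2° → (-20.8843, -14.1095, 104.1000°)
go_straight(5.55): x += 5.55·cos θ, y += 5.55·sin θ → (-22.2364, -8.7267, 104.1000°)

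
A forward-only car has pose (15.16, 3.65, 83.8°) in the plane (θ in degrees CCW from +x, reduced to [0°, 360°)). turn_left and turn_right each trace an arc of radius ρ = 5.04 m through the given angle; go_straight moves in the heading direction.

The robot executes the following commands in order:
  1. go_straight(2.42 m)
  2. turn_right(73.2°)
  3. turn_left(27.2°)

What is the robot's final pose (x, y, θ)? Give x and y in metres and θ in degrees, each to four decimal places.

(21.6667, 11.4371, 37.8000°)

set_pose: (x, y, θ) = (15.1600, 3.6500, 83.8000°), ρ = 5.04
go_straight(2.42): x += 2.42·cos θ, y += 2.42·sin θ → (15.4214, 6.0558, 83.8000°)
turn_right(73.2°): centre at ρ to the right, rotate −73.2° → (19.5048, 10.4655, 10.6000°)
turn_left(27.2°): centre at ρ to the left, rotate +27.2° → (21.6667, 11.4371, 37.8000°)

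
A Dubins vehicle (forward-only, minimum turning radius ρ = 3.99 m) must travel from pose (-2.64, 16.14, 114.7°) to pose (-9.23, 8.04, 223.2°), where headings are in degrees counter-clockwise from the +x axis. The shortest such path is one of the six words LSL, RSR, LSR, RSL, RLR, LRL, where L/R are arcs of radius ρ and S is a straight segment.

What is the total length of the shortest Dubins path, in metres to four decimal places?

24.0234 m

Let ψ = atan2(Δy, Δx) = atan2(-8.10, -6.59) = -129.1311° be the start→goal bearing.
Normalize: d = |goal − start| / ρ = 10.442131/3.99 = 2.617075, α = (θ_start − ψ) mod 360° = 243.8311° = 4.255656 rad, β = (θ_goal − ψ) mod 360° = 352.3311° = 6.149338 rad.
Common terms: sin α = -0.897498, cos α = -0.441018, sin β = -0.133448, cos β = 0.991056, cos(α−β) = -0.317305, d² = 6.849084. Work in radians in the unit-radius frame; every candidate has L = ρ·(t + p + q).
LSL: p² = 2 + d² − 2cos(α−β) + 2d(sin α − sin β) = 5.484539; p = √p² = 2.341909; φ = atan2(cos β − cos α, d + sin α − sin β) = 0.657953 rad; t = (φ − α) mod 2π = 2.685483 rad, q = (β − φ) mod 2π = 5.491385 rad → L = 3.99·(2.685483 + 2.341909 + 5.491385) = 3.99·10.518777 = 41.969920 m
RSR: p² = 2 + d² − 2cos(α−β) + 2d(sin β − sin α) = 13.482847; p = √p² = 3.671900; φ = atan2(cos α − cos β, d − sin α + sin β) = -0.400641 rad; t = (α − φ) mod 2π = 4.656297 rad, q = (φ − β) mod 2π = 6.016391 rad → L = 3.99·(4.656297 + 3.671900 + 6.016391) = 3.99·14.344588 = 57.234906 m
LSR: p² = d² − 2 + 2cos(α−β) + 2d(sin α + sin β) = -1.181652 < 0 → infeasible
RSL: p² = d² − 2 + 2cos(α−β) − 2d(sin α + sin β) = 9.610601; p = √p² = 3.100097; φ = atan2(cos α + cos β, d − sin α − sin β) − atan2(2, p) = -0.423302 rad; t = (α − φ) mod 2π = 4.678958 rad, q = (β − φ) mod 2π = 0.289455 rad → L = 3.99·(4.678958 + 3.100097 + 0.289455) = 3.99·8.068510 = 32.193355 m
RLR: c = (6 − d² + 2cos(α−β) + 2d(sin α − sin β))/8 = -0.685356; p = 2π − arccos c = 3.957297 rad; φ = atan2(cos α − cos β, d − sin α + sin β) = -0.400641 rad; t = (α − φ + p/2) mod 2π = 0.351760 rad, q = (α − β − t + p) mod 2π = 1.711854 rad → L = 3.99·(0.351760 + 3.957297 + 1.711854) = 3.99·6.020911 = 24.023436 m
LRL: c = (6 − d² + 2cos(α−β) − 2d(sin α − sin β))/8 = 0.314433; p = 2π − arccos c = 5.032248 rad; φ = atan2(cos β − cos α, d + sin α − sin β) = 0.657953 rad; t = (φ − α + p/2) mod 2π = 5.201607 rad, q = (β − α − t + p) mod 2π = 1.724324 rad → L = 3.99·(5.201607 + 5.032248 + 1.724324) = 3.99·11.958178 = 47.713130 m
Shortest: RLR with L = 24.023436 m ≈ 24.0234 m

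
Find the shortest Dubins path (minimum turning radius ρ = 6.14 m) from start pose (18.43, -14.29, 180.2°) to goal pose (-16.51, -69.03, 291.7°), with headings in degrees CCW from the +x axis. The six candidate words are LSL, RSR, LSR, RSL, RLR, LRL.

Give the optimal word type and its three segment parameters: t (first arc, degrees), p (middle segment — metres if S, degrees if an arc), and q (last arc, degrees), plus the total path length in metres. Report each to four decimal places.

LSL: t = 57.5282°, p = 54.7941 m, q = 53.9718°, L = 66.7428 m

Let ψ = atan2(Δy, Δx) = atan2(-54.74, -34.94) = -122.5497° be the start→goal bearing.
Normalize: d = |goal − start| / ρ = 64.940520/6.14 = 10.576632, α = (θ_start − ψ) mod 360° = 302.7497° = 5.283979 rad, β = (θ_goal − ψ) mod 360° = 54.2497° = 0.946836 rad.
Common terms: sin α = -0.841042, cos α = 0.540970, sin β = 0.811571, cos β = 0.584254, cos(α−β) = -0.366501, d² = 111.865144. Work in radians in the unit-radius frame; every candidate has L = ρ·(t + p + q).
LSL: p² = 2 + d² − 2cos(α−β) + 2d(sin α − sin β) = 79.639993; p = √p² = 8.924124; φ = atan2(cos β − cos α, d + sin α − sin β) = 0.004850 rad; t = (φ − α) mod 2π = 1.004057 rad, q = (β − φ) mod 2π = 0.941985 rad → L = 6.14·(1.004057 + 8.924124 + 0.941985) = 6.14·10.870166 = 66.742821 m
RSR: p² = 2 + d² − 2cos(α−β) + 2d(sin β − sin α) = 149.556301; p = √p² = 12.229321; φ = atan2(cos α − cos β, d − sin α + sin β) = -0.003539 rad; t = (α − φ) mod 2π = 5.287518 rad, q = (φ − β) mod 2π = 5.332810 rad → L = 6.14·(5.287518 + 12.229321 + 5.332810) = 6.14·22.849650 = 140.296850 m
LSR: p² = d² − 2 + 2cos(α−β) + 2d(sin α + sin β) = 108.508730; p = √p² = 10.416752; φ = atan2(−cos α − cos β, d + sin α + sin β) − atan2(−2, p) = 0.083407 rad; t = (φ − α) mod 2π = 1.082613 rad, q = (φ − β) mod 2π = 5.419757 rad → L = 6.14·(1.082613 + 10.416752 + 5.419757) = 6.14·16.919123 = 103.883412 m
RSL: p² = d² − 2 + 2cos(α−β) − 2d(sin α + sin β) = 109.755554; p = √p² = 10.476428; φ = atan2(cos α + cos β, d − sin α − sin β) − atan2(2, p) = -0.082938 rad; t = (α − φ) mod 2π = 5.366917 rad, q = (β − φ) mod 2π = 1.029774 rad → L = 6.14·(5.366917 + 10.476428 + 1.029774) = 6.14·16.873120 = 103.600954 m
RLR: c = (6 − d² + 2cos(α−β) + 2d(sin α − sin β))/8 = -17.694538, |c| > 1 → infeasible
LRL: c = (6 − d² + 2cos(α−β) − 2d(sin α − sin β))/8 = -8.954999, |c| > 1 → infeasible
Shortest: LSL with L = 66.742821 m ≈ 66.7428 m
Convert LSL to answer units (arcs ×180/π): t = 1.004057·180/π = 57.5282°, p = ρ·p = 6.14·8.924124 = 54.7941 m, q = 0.941985·180/π = 53.9718°, L = 66.7428 m.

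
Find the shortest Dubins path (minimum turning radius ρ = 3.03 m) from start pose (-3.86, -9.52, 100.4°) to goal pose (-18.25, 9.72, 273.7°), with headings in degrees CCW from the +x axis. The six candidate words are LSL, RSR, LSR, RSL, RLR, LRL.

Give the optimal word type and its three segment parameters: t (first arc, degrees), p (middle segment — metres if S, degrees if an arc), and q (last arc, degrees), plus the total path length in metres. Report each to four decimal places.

LSL: t = 12.3664°, p = 21.6709 m, q = 160.9336°, L = 30.8356 m

Let ψ = atan2(Δy, Δx) = atan2(19.24, -14.39) = 126.7936° be the start→goal bearing.
Normalize: d = |goal − start| / ρ = 24.026021/3.03 = 7.929380, α = (θ_start − ψ) mod 360° = 333.6064° = 5.822530 rad, β = (θ_goal − ψ) mod 360° = 146.9064° = 2.564001 rad.
Common terms: sin α = -0.444535, cos α = 0.895762, sin β = 0.546008, cos β = -0.837780, cos(α−β) = -0.993171, d² = 62.875067. Work in radians in the unit-radius frame; every candidate has L = ρ·(t + p + q).
LSL: p² = 2 + d² − 2cos(α−β) + 2d(sin α − sin β) = 51.152623; p = √p² = 7.152106; φ = atan2(cos β − cos α, d + sin α − sin β) = -0.244820 rad; t = (φ − α) mod 2π = 0.215835 rad, q = (β − φ) mod 2π = 2.808821 rad → L = 3.03·(0.215835 + 7.152106 + 2.808821) = 3.03·10.176762 = 30.835588 m
RSR: p² = 2 + d² − 2cos(α−β) + 2d(sin β − sin α) = 82.570193; p = √p² = 9.086814; φ = atan2(cos α − cos β, d − sin α + sin β) = 0.191952 rad; t = (α − φ) mod 2π = 5.630578 rad, q = (φ − β) mod 2π = 3.911137 rad → L = 3.03·(5.630578 + 9.086814 + 3.911137) = 3.03·18.628529 = 56.444444 m
LSR: p² = d² − 2 + 2cos(α−β) + 2d(sin α + sin β) = 60.497966; p = √p² = 7.778044; φ = atan2(−cos α − cos β, d + sin α + sin β) − atan2(−2, p) = 0.244462 rad; t = (φ − α) mod 2π = 0.705117 rad, q = (φ − β) mod 2π = 3.963647 rad → L = 3.03·(0.705117 + 7.778044 + 3.963647) = 3.03·12.446807 = 37.713827 m
RSL: p² = d² − 2 + 2cos(α−β) − 2d(sin α + sin β) = 57.279485; p = √p² = 7.568321; φ = atan2(cos α + cos β, d − sin α − sin β) − atan2(2, p) = -0.250947 rad; t = (α − φ) mod 2π = 6.073477 rad, q = (β − φ) mod 2π = 2.814947 rad → L = 3.03·(6.073477 + 7.568321 + 2.814947) = 3.03·16.456745 = 49.863939 m
RLR: c = (6 − d² + 2cos(α−β) + 2d(sin α − sin β))/8 = -9.321274, |c| > 1 → infeasible
LRL: c = (6 − d² + 2cos(α−β) − 2d(sin α − sin β))/8 = -5.394078, |c| > 1 → infeasible
Shortest: LSL with L = 30.835588 m ≈ 30.8356 m
Convert LSL to answer units (arcs ×180/π): t = 0.215835·180/π = 12.3664°, p = ρ·p = 3.03·7.152106 = 21.6709 m, q = 2.808821·180/π = 160.9336°, L = 30.8356 m.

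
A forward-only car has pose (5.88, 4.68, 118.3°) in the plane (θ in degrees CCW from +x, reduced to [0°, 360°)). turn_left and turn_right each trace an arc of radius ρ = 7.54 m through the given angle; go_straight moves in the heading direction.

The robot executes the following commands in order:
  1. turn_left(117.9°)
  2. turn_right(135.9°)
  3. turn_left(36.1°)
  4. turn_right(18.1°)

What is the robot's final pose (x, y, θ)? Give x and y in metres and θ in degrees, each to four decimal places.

(-24.3664, 14.1439, 118.3000°)

set_pose: (x, y, θ) = (5.8800, 4.6800, 118.3000°), ρ = 7.54
turn_left(117.9°): centre at ρ to the left, rotate +117.9° → (-7.0244, 5.2998, 236.2000°)
turn_right(135.9°): centre at ρ to the right, rotate −135.9° → (-20.7085, 8.1461, 100.3000°)
turn_left(36.1°): centre at ρ to the left, rotate +36.1° → (-22.9273, 12.2582, 136.4000°)
turn_right(18.1°): centre at ρ to the right, rotate −18.1° → (-24.3664, 14.1439, 118.3000°)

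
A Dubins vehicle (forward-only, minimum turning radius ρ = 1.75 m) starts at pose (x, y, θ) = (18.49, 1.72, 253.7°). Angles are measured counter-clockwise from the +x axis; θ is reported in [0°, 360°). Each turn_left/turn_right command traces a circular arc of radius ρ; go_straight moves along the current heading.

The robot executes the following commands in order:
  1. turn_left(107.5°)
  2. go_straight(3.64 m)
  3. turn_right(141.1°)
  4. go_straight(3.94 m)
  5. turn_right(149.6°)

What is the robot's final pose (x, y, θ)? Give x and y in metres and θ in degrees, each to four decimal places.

(19.2187, -4.1479, 70.5000°)

set_pose: (x, y, θ) = (18.4900, 1.7200, 253.7000°), ρ = 1.75
turn_left(107.5°): centre at ρ to the left, rotate +107.5° → (20.2063, -0.5208, 361.2000° ≡ 1.2000°)
go_straight(3.64): x += 3.64·cos θ, y += 3.64·sin θ → (23.8455, -0.4446, 1.2000°)
turn_right(141.1°): centre at ρ to the right, rotate −141.1° → (25.0094, -3.5328, -139.9000° ≡ 220.1000°)
go_straight(3.94): x += 3.94·cos θ, y += 3.94·sin θ → (21.9956, -6.0706, 220.1000°)
turn_right(149.6°): centre at ρ to the right, rotate −149.6° → (19.2187, -4.1479, 70.5000°)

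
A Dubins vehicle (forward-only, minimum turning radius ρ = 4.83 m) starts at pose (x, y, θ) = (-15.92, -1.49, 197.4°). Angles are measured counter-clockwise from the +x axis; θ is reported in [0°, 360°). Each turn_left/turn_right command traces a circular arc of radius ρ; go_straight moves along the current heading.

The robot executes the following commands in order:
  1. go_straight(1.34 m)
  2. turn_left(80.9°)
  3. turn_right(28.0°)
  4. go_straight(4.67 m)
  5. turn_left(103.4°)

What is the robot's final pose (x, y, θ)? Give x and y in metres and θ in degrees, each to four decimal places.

set_pose: (x, y, θ) = (-15.9200, -1.4900, 197.4000°), ρ = 4.83
go_straight(1.34): x += 1.34·cos θ, y += 1.34·sin θ → (-17.1987, -1.8907, 197.4000°)
turn_left(80.9°): centre at ρ to the left, rotate +80.9° → (-20.5337, -7.1969, 278.3000°)
turn_right(28.0°): centre at ρ to the right, rotate −28.0° → (-20.7658, -9.5223, 250.3000°)
go_straight(4.67): x += 4.67·cos θ, y += 4.67·sin θ → (-22.3401, -13.9190, 250.3000°)
turn_left(103.4°): centre at ρ to the left, rotate +103.4° → (-18.3228, -20.3480, 353.7000°)

(-18.3228, -20.3480, 353.7000°)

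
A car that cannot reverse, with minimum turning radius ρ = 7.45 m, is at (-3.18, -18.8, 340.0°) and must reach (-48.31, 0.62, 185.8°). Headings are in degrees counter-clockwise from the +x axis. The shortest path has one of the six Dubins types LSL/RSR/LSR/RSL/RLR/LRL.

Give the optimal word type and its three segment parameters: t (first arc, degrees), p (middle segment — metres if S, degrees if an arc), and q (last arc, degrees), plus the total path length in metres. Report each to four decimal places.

Let ψ = atan2(Δy, Δx) = atan2(19.42, -45.13) = 156.7172° be the start→goal bearing.
Normalize: d = |goal − start| / ρ = 49.130981/7.45 = 6.594763, α = (θ_start − ψ) mod 360° = 183.2828° = 3.198889 rad, β = (θ_goal − ψ) mod 360° = 29.0828° = 0.507591 rad.
Common terms: sin α = -0.057265, cos α = -0.998359, sin β = 0.486073, cos β = 0.873918, cos(α−β) = -0.900319, d² = 43.490893. Work in radians in the unit-radius frame; every candidate has L = ρ·(t + p + q).
LSL: p² = 2 + d² − 2cos(α−β) + 2d(sin α − sin β) = 40.125164; p = √p² = 6.334443; φ = atan2(cos β − cos α, d + sin α − sin β) = 0.300053 rad; t = (φ − α) mod 2π = 3.384350 rad, q = (β − φ) mod 2π = 0.207538 rad → L = 7.45·(3.384350 + 6.334443 + 0.207538) = 7.45·9.926330 = 73.951161 m
RSR: p² = 2 + d² − 2cos(α−β) + 2d(sin β − sin α) = 54.457897; p = √p² = 7.379559; φ = atan2(cos α − cos β, d − sin α + sin β) = -0.256515 rad; t = (α − φ) mod 2π = 3.455404 rad, q = (φ − β) mod 2π = 5.519079 rad → L = 7.45·(3.455404 + 7.379559 + 5.519079) = 7.45·16.354042 = 121.837616 m
LSR: p² = d² − 2 + 2cos(α−β) + 2d(sin α + sin β) = 45.346039; p = √p² = 6.733947; φ = atan2(−cos α − cos β, d + sin α + sin β) − atan2(−2, p) = 0.306420 rad; t = (φ − α) mod 2π = 3.390717 rad, q = (φ − β) mod 2π = 6.082015 rad → L = 7.45·(3.390717 + 6.733947 + 6.082015) = 7.45·16.206679 = 120.739758 m
RSL: p² = d² − 2 + 2cos(α−β) − 2d(sin α + sin β) = 34.034472; p = √p² = 5.833907; φ = atan2(cos α + cos β, d − sin α − sin β) − atan2(2, p) = -0.350446 rad; t = (α − φ) mod 2π = 3.549335 rad, q = (β − φ) mod 2π = 0.858037 rad → L = 7.45·(3.549335 + 5.833907 + 0.858037) = 7.45·10.241279 = 76.297530 m
RLR: c = (6 − d² + 2cos(α−β) + 2d(sin α − sin β))/8 = -5.807237, |c| > 1 → infeasible
LRL: c = (6 − d² + 2cos(α−β) − 2d(sin α − sin β))/8 = -4.015646, |c| > 1 → infeasible
Shortest: LSL with L = 73.951161 m ≈ 73.9512 m
Convert LSL to answer units (arcs ×180/π): t = 3.384350·180/π = 193.9090°, p = ρ·p = 7.45·6.334443 = 47.1916 m, q = 0.207538·180/π = 11.8910°, L = 73.9512 m.

LSL: t = 193.9090°, p = 47.1916 m, q = 11.8910°, L = 73.9512 m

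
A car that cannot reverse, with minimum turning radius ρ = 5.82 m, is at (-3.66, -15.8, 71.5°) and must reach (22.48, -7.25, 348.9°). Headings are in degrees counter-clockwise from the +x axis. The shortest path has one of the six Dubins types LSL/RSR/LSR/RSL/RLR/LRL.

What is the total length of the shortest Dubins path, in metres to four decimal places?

28.4457 m

Let ψ = atan2(Δy, Δx) = atan2(8.55, 26.14) = 18.1121° be the start→goal bearing.
Normalize: d = |goal − start| / ρ = 27.502765/5.82 = 4.725561, α = (θ_start − ψ) mod 360° = 53.3879° = 0.931794 rad, β = (θ_goal − ψ) mod 360° = 330.7879° = 5.773337 rad.
Common terms: sin α = 0.802691, cos α = 0.596395, sin β = -0.488045, cos β = 0.872819, cos(α−β) = 0.128796, d² = 22.330927. Work in radians in the unit-radius frame; every candidate has L = ρ·(t + p + q).
LSL: p² = 2 + d² − 2cos(α−β) + 2d(sin α − sin β) = 36.272237; p = √p² = 6.022644; φ = atan2(cos β − cos α, d + sin α − sin β) = 0.045914 rad; t = (φ − α) mod 2π = 5.397305 rad, q = (β − φ) mod 2π = 5.727424 rad → L = 5.82·(5.397305 + 6.022644 + 5.727424) = 5.82·17.147372 = 99.797707 m
RSR: p² = 2 + d² − 2cos(α−β) + 2d(sin β − sin α) = 11.874435; p = √p² = 3.445930; φ = atan2(cos α − cos β, d − sin α + sin β) = -0.080304 rad; t = (α − φ) mod 2π = 1.012098 rad, q = (φ − β) mod 2π = 0.429544 rad → L = 5.82·(1.012098 + 3.445930 + 0.429544) = 5.82·4.887572 = 28.445670 m
LSR: p² = d² − 2 + 2cos(α−β) + 2d(sin α + sin β) = 23.562281; p = √p² = 4.854099; φ = atan2(−cos α − cos β, d + sin α + sin β) − atan2(−2, p) = 0.107189 rad; t = (φ − α) mod 2π = 5.458580 rad, q = (φ − β) mod 2π = 0.617037 rad → L = 5.82·(5.458580 + 4.854099 + 0.617037) = 5.82·10.929716 = 63.610946 m
RSL: p² = d² − 2 + 2cos(α−β) − 2d(sin α + sin β) = 17.614756; p = √p² = 4.196994; φ = atan2(cos α + cos β, d − sin α − sin β) − atan2(2, p) = -0.123169 rad; t = (α − φ) mod 2π = 1.054963 rad, q = (β − φ) mod 2π = 5.896507 rad → L = 5.82·(1.054963 + 4.196994 + 5.896507) = 5.82·11.148464 = 64.884058 m
RLR: c = (6 − d² + 2cos(α−β) + 2d(sin α − sin β))/8 = -0.484304; p = 2π − arccos c = 4.206821 rad; φ = atan2(cos α − cos β, d − sin α + sin β) = -0.080304 rad; t = (α − φ + p/2) mod 2π = 3.115508 rad, q = (α − β − t + p) mod 2π = 2.532955 rad → L = 5.82·(3.115508 + 4.206821 + 2.532955) = 5.82·9.855284 = 57.357754 m
LRL: c = (6 − d² + 2cos(α−β) − 2d(sin α − sin β))/8 = -3.534030, |c| > 1 → infeasible
Shortest: RSR with L = 28.445670 m ≈ 28.4457 m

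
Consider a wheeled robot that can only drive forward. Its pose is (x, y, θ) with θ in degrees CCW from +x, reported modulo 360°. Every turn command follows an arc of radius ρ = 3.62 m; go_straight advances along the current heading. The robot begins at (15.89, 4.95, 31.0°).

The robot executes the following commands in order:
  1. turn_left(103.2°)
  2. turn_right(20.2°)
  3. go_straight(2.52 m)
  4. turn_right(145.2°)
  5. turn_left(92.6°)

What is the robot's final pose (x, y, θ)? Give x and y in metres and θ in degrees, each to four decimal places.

(25.1198, 19.8625, 61.4000°)

set_pose: (x, y, θ) = (15.8900, 4.9500, 31.0000°), ρ = 3.62
turn_left(103.2°): centre at ρ to the left, rotate +103.2° → (16.6208, 10.5767, 134.2000°)
turn_right(20.2°): centre at ρ to the right, rotate −20.2° → (15.9090, 11.6280, 114.0000°)
go_straight(2.52): x += 2.52·cos θ, y += 2.52·sin θ → (14.8840, 13.9302, 114.0000°)
turn_right(145.2°): centre at ρ to the right, rotate −145.2° → (20.0663, 18.4990, -31.2000° ≡ 328.8000°)
turn_left(92.6°): centre at ρ to the left, rotate +92.6° → (25.1198, 19.8625, 421.4000° ≡ 61.4000°)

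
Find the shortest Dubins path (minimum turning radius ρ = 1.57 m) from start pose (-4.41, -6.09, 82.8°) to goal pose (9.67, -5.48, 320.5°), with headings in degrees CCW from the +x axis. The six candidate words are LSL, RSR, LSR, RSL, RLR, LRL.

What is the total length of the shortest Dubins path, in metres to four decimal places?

Let ψ = atan2(Δy, Δx) = atan2(0.61, 14.08) = 2.4807° be the start→goal bearing.
Normalize: d = |goal − start| / ρ = 14.093208/1.57 = 8.976565, α = (θ_start − ψ) mod 360° = 80.3193° = 1.401836 rad, β = (θ_goal − ψ) mod 360° = 318.0193° = 5.550483 rad.
Common terms: sin α = 0.985760, cos α = 0.168158, sin β = -0.668881, cos β = 0.743370, cos(α−β) = -0.534352, d² = 80.578725. Work in radians in the unit-radius frame; every candidate has L = ρ·(t + p + q).
LSL: p² = 2 + d² − 2cos(α−β) + 2d(sin α − sin β) = 113.353410; p = √p² = 10.646756; φ = atan2(cos β − cos α, d + sin α − sin β) = 0.054053 rad; t = (φ − α) mod 2π = 4.935403 rad, q = (β − φ) mod 2π = 5.496430 rad → L = 1.57·(4.935403 + 10.646756 + 5.496430) = 1.57·21.078589 = 33.093384 m
RSR: p² = 2 + d² − 2cos(α−β) + 2d(sin β − sin α) = 53.941450; p = √p² = 7.344484; φ = atan2(cos α − cos β, d − sin α + sin β) = -0.078399 rad; t = (α − φ) mod 2π = 1.480235 rad, q = (φ − β) mod 2π = 0.654303 rad → L = 1.57·(1.480235 + 7.344484 + 0.654303) = 1.57·9.479022 = 14.882065 m
LSR: p² = d² − 2 + 2cos(α−β) + 2d(sin α + sin β) = 83.199001; p = √p² = 9.121349; φ = atan2(−cos α − cos β, d + sin α + sin β) − atan2(−2, p) = 0.118080 rad; t = (φ − α) mod 2π = 4.999429 rad, q = (φ − β) mod 2π = 0.850782 rad → L = 1.57·(4.999429 + 9.121349 + 0.850782) = 1.57·14.971559 = 23.505348 m
RSL: p² = d² − 2 + 2cos(α−β) − 2d(sin α + sin β) = 71.821040; p = √p² = 8.474730; φ = atan2(cos α + cos β, d − sin α − sin β) − atan2(2, p) = -0.126881 rad; t = (α − φ) mod 2π = 1.528716 rad, q = (β − φ) mod 2π = 5.677364 rad → L = 1.57·(1.528716 + 8.474730 + 5.677364) = 1.57·15.680810 = 24.618871 m
RLR: c = (6 − d² + 2cos(α−β) + 2d(sin α − sin β))/8 = -5.742681, |c| > 1 → infeasible
LRL: c = (6 − d² + 2cos(α−β) − 2d(sin α − sin β))/8 = -13.169176, |c| > 1 → infeasible
Shortest: RSR with L = 14.882065 m ≈ 14.8821 m

14.8821 m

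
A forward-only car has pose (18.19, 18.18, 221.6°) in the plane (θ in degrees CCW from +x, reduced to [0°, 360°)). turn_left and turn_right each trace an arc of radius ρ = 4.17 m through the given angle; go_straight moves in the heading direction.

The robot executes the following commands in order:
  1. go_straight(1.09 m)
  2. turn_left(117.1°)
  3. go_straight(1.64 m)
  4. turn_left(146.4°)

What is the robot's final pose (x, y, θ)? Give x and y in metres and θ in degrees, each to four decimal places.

set_pose: (x, y, θ) = (18.1900, 18.1800, 221.6000°), ρ = 4.17
go_straight(1.09): x += 1.09·cos θ, y += 1.09·sin θ → (17.3749, 17.4563, 221.6000°)
turn_left(117.1°): centre at ρ to the left, rotate +117.1° → (18.6287, 10.4528, 338.7000°)
go_straight(1.64): x += 1.64·cos θ, y += 1.64·sin θ → (20.1567, 9.8571, 338.7000°)
turn_left(146.4°): centre at ρ to the left, rotate +146.4° → (25.0831, 16.1400, 485.1000° ≡ 125.1000°)

(25.0831, 16.1400, 125.1000°)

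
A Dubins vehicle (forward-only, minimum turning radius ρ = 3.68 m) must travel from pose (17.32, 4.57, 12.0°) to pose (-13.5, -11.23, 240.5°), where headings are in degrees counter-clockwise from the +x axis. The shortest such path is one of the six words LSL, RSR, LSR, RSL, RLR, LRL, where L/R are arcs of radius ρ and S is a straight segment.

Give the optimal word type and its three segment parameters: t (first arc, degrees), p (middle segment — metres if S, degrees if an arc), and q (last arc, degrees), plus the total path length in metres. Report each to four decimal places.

Let ψ = atan2(Δy, Δx) = atan2(-15.80, -30.82) = -152.8579° be the start→goal bearing.
Normalize: d = |goal − start| / ρ = 34.633978/3.68 = 9.411407, α = (θ_start − ψ) mod 360° = 164.8579° = 2.877313 rad, β = (θ_goal − ψ) mod 360° = 33.3579° = 0.582205 rad.
Common terms: sin α = 0.261214, cos α = -0.965281, sin β = 0.549867, cos β = 0.835252, cos(α−β) = -0.662620, d² = 88.574581. Work in radians in the unit-radius frame; every candidate has L = ρ·(t + p + q).
LSL: p² = 2 + d² − 2cos(α−β) + 2d(sin α − sin β) = 86.466573; p = √p² = 9.298740; φ = atan2(cos β − cos α, d + sin α − sin β) = 0.194863 rad; t = (φ − α) mod 2π = 3.600736 rad, q = (β − φ) mod 2π = 0.387342 rad → L = 3.68·(3.600736 + 9.298740 + 0.387342) = 3.68·13.286818 = 48.895489 m
RSR: p² = 2 + d² − 2cos(α−β) + 2d(sin β − sin α) = 97.333069; p = √p² = 9.865752; φ = atan2(cos α − cos β, d − sin α + sin β) = -0.183532 rad; t = (α − φ) mod 2π = 3.060845 rad, q = (φ − β) mod 2π = 5.517449 rad → L = 3.68·(3.060845 + 9.865752 + 5.517449) = 3.68·18.444046 = 67.874088 m
LSR: p² = d² − 2 + 2cos(α−β) + 2d(sin α + sin β) = 100.516169; p = √p² = 10.025775; φ = atan2(−cos α − cos β, d + sin α + sin β) − atan2(−2, p) = 0.209620 rad; t = (φ − α) mod 2π = 3.615493 rad, q = (φ − β) mod 2π = 5.910601 rad → L = 3.68·(3.615493 + 10.025775 + 5.910601) = 3.68·19.551869 = 71.950878 m
RSL: p² = d² − 2 + 2cos(α−β) − 2d(sin α + sin β) = 69.982512; p = √p² = 8.365555; φ = atan2(cos α + cos β, d − sin α − sin β) − atan2(2, p) = -0.249789 rad; t = (α − φ) mod 2π = 3.127101 rad, q = (β − φ) mod 2π = 0.831993 rad → L = 3.68·(3.127101 + 8.365555 + 0.831993) = 3.68·12.324649 = 45.354710 m
RLR: c = (6 − d² + 2cos(α−β) + 2d(sin α − sin β))/8 = -11.166634, |c| > 1 → infeasible
LRL: c = (6 − d² + 2cos(α−β) − 2d(sin α − sin β))/8 = -9.808322, |c| > 1 → infeasible
Shortest: RSL with L = 45.354710 m ≈ 45.3547 m
Convert RSL to answer units (arcs ×180/π): t = 3.127101·180/π = 179.1697°, p = ρ·p = 3.68·8.365555 = 30.7852 m, q = 0.831993·180/π = 47.6697°, L = 45.3547 m.

RSL: t = 179.1697°, p = 30.7852 m, q = 47.6697°, L = 45.3547 m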